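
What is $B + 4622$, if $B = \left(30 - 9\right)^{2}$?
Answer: $5063$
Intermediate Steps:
$B = 441$ ($B = 21^{2} = 441$)
$B + 4622 = 441 + 4622 = 5063$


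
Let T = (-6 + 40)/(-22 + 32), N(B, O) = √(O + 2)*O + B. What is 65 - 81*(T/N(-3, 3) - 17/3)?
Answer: 10021/20 - 459*√5/20 ≈ 449.73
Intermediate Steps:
N(B, O) = B + O*√(2 + O) (N(B, O) = √(2 + O)*O + B = O*√(2 + O) + B = B + O*√(2 + O))
T = 17/5 (T = 34/10 = 34*(⅒) = 17/5 ≈ 3.4000)
65 - 81*(T/N(-3, 3) - 17/3) = 65 - 81*(17/(5*(-3 + 3*√(2 + 3))) - 17/3) = 65 - 81*(17/(5*(-3 + 3*√5)) - 17*⅓) = 65 - 81*(17/(5*(-3 + 3*√5)) - 17/3) = 65 - 81*(-17/3 + 17/(5*(-3 + 3*√5))) = 65 + (459 - 1377/(5*(-3 + 3*√5))) = 524 - 1377/(5*(-3 + 3*√5))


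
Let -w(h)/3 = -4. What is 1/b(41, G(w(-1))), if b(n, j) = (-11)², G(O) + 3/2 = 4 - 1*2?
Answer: 1/121 ≈ 0.0082645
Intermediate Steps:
w(h) = 12 (w(h) = -3*(-4) = 12)
G(O) = ½ (G(O) = -3/2 + (4 - 1*2) = -3/2 + (4 - 2) = -3/2 + 2 = ½)
b(n, j) = 121
1/b(41, G(w(-1))) = 1/121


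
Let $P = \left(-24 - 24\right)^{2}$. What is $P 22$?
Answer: $50688$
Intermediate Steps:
$P = 2304$ ($P = \left(-48\right)^{2} = 2304$)
$P 22 = 2304 \cdot 22 = 50688$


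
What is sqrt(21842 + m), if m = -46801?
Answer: I*sqrt(24959) ≈ 157.98*I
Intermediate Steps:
sqrt(21842 + m) = sqrt(21842 - 46801) = sqrt(-24959) = I*sqrt(24959)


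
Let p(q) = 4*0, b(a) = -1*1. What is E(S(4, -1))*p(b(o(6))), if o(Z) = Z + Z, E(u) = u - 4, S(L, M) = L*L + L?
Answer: 0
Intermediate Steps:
S(L, M) = L + L**2 (S(L, M) = L**2 + L = L + L**2)
E(u) = -4 + u
o(Z) = 2*Z
b(a) = -1
p(q) = 0
E(S(4, -1))*p(b(o(6))) = (-4 + 4*(1 + 4))*0 = (-4 + 4*5)*0 = (-4 + 20)*0 = 16*0 = 0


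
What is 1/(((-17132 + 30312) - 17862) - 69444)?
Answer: -1/74126 ≈ -1.3491e-5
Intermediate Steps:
1/(((-17132 + 30312) - 17862) - 69444) = 1/((13180 - 17862) - 69444) = 1/(-4682 - 69444) = 1/(-74126) = -1/74126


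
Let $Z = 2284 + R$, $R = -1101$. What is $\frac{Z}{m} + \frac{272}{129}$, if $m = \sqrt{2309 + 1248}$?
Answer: $\frac{272}{129} + \frac{1183 \sqrt{3557}}{3557} \approx 21.944$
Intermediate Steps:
$m = \sqrt{3557} \approx 59.641$
$Z = 1183$ ($Z = 2284 - 1101 = 1183$)
$\frac{Z}{m} + \frac{272}{129} = \frac{1183}{\sqrt{3557}} + \frac{272}{129} = 1183 \frac{\sqrt{3557}}{3557} + 272 \cdot \frac{1}{129} = \frac{1183 \sqrt{3557}}{3557} + \frac{272}{129} = \frac{272}{129} + \frac{1183 \sqrt{3557}}{3557}$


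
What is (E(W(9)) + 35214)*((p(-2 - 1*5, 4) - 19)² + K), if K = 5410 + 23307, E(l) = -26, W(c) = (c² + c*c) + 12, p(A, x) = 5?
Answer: 1017390644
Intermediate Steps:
W(c) = 12 + 2*c² (W(c) = (c² + c²) + 12 = 2*c² + 12 = 12 + 2*c²)
K = 28717
(E(W(9)) + 35214)*((p(-2 - 1*5, 4) - 19)² + K) = (-26 + 35214)*((5 - 19)² + 28717) = 35188*((-14)² + 28717) = 35188*(196 + 28717) = 35188*28913 = 1017390644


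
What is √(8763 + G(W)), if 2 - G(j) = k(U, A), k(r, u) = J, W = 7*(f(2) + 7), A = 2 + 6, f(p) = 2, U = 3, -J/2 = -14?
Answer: √8737 ≈ 93.472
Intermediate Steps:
J = 28 (J = -2*(-14) = 28)
A = 8
W = 63 (W = 7*(2 + 7) = 7*9 = 63)
k(r, u) = 28
G(j) = -26 (G(j) = 2 - 1*28 = 2 - 28 = -26)
√(8763 + G(W)) = √(8763 - 26) = √8737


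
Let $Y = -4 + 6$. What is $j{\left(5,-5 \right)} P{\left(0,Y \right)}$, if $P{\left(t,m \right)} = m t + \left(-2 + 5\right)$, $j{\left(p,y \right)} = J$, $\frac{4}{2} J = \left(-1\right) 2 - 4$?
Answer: $-9$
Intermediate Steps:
$J = -3$ ($J = \frac{\left(-1\right) 2 - 4}{2} = \frac{-2 - 4}{2} = \frac{1}{2} \left(-6\right) = -3$)
$j{\left(p,y \right)} = -3$
$Y = 2$
$P{\left(t,m \right)} = 3 + m t$ ($P{\left(t,m \right)} = m t + 3 = 3 + m t$)
$j{\left(5,-5 \right)} P{\left(0,Y \right)} = - 3 \left(3 + 2 \cdot 0\right) = - 3 \left(3 + 0\right) = \left(-3\right) 3 = -9$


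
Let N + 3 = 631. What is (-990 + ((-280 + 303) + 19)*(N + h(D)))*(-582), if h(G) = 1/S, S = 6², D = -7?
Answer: -14775331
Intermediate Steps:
N = 628 (N = -3 + 631 = 628)
S = 36
h(G) = 1/36
(-990 + ((-280 + 303) + 19)*(N + h(D)))*(-582) = (-990 + ((-280 + 303) + 19)*(628 + 1/36))*(-582) = (-990 + (23 + 19)*(22609/36))*(-582) = (-990 + 42*(22609/36))*(-582) = (-990 + 158263/6)*(-582) = (152323/6)*(-582) = -14775331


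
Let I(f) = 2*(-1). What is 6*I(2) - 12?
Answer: -24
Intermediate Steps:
I(f) = -2
6*I(2) - 12 = 6*(-2) - 12 = -12 - 12 = -24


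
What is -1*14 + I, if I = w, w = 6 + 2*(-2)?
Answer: -12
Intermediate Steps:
w = 2 (w = 6 - 4 = 2)
I = 2
-1*14 + I = -1*14 + 2 = -14 + 2 = -12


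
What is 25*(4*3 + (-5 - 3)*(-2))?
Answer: 700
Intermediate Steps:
25*(4*3 + (-5 - 3)*(-2)) = 25*(12 - 8*(-2)) = 25*(12 + 16) = 25*28 = 700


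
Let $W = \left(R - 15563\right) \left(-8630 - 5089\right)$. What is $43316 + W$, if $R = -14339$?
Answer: $410268854$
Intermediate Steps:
$W = 410225538$ ($W = \left(-14339 - 15563\right) \left(-8630 - 5089\right) = \left(-29902\right) \left(-13719\right) = 410225538$)
$43316 + W = 43316 + 410225538 = 410268854$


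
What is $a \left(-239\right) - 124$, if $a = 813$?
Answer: $-194431$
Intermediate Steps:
$a \left(-239\right) - 124 = 813 \left(-239\right) - 124 = -194307 - 124 = -194431$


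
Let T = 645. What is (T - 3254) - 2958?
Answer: -5567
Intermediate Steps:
(T - 3254) - 2958 = (645 - 3254) - 2958 = -2609 - 2958 = -5567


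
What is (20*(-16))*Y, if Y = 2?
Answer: -640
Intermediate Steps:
(20*(-16))*Y = (20*(-16))*2 = -320*2 = -640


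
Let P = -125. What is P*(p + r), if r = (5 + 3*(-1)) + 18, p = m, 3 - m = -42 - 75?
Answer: -17500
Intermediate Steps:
m = 120 (m = 3 - (-42 - 75) = 3 - 1*(-117) = 3 + 117 = 120)
p = 120
r = 20 (r = (5 - 3) + 18 = 2 + 18 = 20)
P*(p + r) = -125*(120 + 20) = -125*140 = -17500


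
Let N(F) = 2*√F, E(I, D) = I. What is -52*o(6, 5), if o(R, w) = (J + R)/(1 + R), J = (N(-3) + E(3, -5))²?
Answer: -156/7 - 624*I*√3/7 ≈ -22.286 - 154.4*I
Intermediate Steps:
J = (3 + 2*I*√3)² (J = (2*√(-3) + 3)² = (2*(I*√3) + 3)² = (2*I*√3 + 3)² = (3 + 2*I*√3)² ≈ -3.0 + 20.785*I)
o(R, w) = (-3 + R + 12*I*√3)/(1 + R) (o(R, w) = ((-3 + 12*I*√3) + R)/(1 + R) = (-3 + R + 12*I*√3)/(1 + R))
-52*o(6, 5) = -52*(-3 + 6 + 12*I*√3)/(1 + 6) = -52*(3 + 12*I*√3)/7 = -52*(3/7 + 12*I*√3/7) = -156/7 - 624*I*√3/7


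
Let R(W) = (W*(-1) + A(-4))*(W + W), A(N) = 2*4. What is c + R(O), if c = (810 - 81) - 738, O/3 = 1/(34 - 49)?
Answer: -307/25 ≈ -12.280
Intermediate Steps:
A(N) = 8
O = -1/5 (O = 3/(34 - 49) = 3/(-15) = 3*(-1/15) = -1/5 ≈ -0.20000)
c = -9 (c = 729 - 738 = -9)
R(W) = 2*W*(8 - W) (R(W) = (W*(-1) + 8)*(W + W) = (-W + 8)*(2*W) = (8 - W)*(2*W) = 2*W*(8 - W))
c + R(O) = -9 + 2*(-1/5)*(8 - 1*(-1/5)) = -9 + 2*(-1/5)*(8 + 1/5) = -9 + 2*(-1/5)*(41/5) = -9 - 82/25 = -307/25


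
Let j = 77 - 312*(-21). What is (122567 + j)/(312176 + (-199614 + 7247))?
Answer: 129196/119809 ≈ 1.0784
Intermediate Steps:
j = 6629 (j = 77 + 6552 = 6629)
(122567 + j)/(312176 + (-199614 + 7247)) = (122567 + 6629)/(312176 + (-199614 + 7247)) = 129196/(312176 - 192367) = 129196/119809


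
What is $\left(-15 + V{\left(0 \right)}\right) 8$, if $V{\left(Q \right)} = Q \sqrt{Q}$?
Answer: $-120$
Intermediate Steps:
$V{\left(Q \right)} = Q^{\frac{3}{2}}$
$\left(-15 + V{\left(0 \right)}\right) 8 = \left(-15 + 0^{\frac{3}{2}}\right) 8 = \left(-15 + 0\right) 8 = \left(-15\right) 8 = -120$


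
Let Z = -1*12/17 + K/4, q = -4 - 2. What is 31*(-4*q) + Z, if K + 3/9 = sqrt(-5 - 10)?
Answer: 151615/204 + I*sqrt(15)/4 ≈ 743.21 + 0.96825*I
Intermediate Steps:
q = -6
K = -1/3 + I*sqrt(15) (K = -1/3 + sqrt(-5 - 10) = -1/3 + sqrt(-15) = -1/3 + I*sqrt(15) ≈ -0.33333 + 3.873*I)
Z = -161/204 + I*sqrt(15)/4 (Z = -1*12/17 + (-1/3 + I*sqrt(15))/4 = -12*1/17 + (-1/3 + I*sqrt(15))*(1/4) = -12/17 + (-1/12 + I*sqrt(15)/4) = -161/204 + I*sqrt(15)/4 ≈ -0.78922 + 0.96825*I)
31*(-4*q) + Z = 31*(-4*(-6)) + (-161/204 + I*sqrt(15)/4) = 31*24 + (-161/204 + I*sqrt(15)/4) = 744 + (-161/204 + I*sqrt(15)/4) = 151615/204 + I*sqrt(15)/4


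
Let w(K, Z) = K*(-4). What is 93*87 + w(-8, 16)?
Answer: 8123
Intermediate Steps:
w(K, Z) = -4*K
93*87 + w(-8, 16) = 93*87 - 4*(-8) = 8091 + 32 = 8123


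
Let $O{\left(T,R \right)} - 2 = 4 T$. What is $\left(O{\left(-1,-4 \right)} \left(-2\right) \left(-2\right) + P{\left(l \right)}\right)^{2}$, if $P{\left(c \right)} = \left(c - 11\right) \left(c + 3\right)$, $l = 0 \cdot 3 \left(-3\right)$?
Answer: $1681$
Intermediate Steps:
$O{\left(T,R \right)} = 2 + 4 T$
$l = 0$ ($l = 0 \left(-3\right) = 0$)
$P{\left(c \right)} = \left(-11 + c\right) \left(3 + c\right)$
$\left(O{\left(-1,-4 \right)} \left(-2\right) \left(-2\right) + P{\left(l \right)}\right)^{2} = \left(\left(2 + 4 \left(-1\right)\right) \left(-2\right) \left(-2\right) - \left(33 - 0^{2}\right)\right)^{2} = \left(\left(2 - 4\right) \left(-2\right) \left(-2\right) + \left(-33 + 0 + 0\right)\right)^{2} = \left(\left(-2\right) \left(-2\right) \left(-2\right) - 33\right)^{2} = \left(4 \left(-2\right) - 33\right)^{2} = \left(-8 - 33\right)^{2} = \left(-41\right)^{2} = 1681$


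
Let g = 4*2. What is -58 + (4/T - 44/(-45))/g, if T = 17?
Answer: -44254/765 ≈ -57.848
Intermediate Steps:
g = 8
-58 + (4/T - 44/(-45))/g = -58 + (4/17 - 44/(-45))/8 = -58 + (4*(1/17) - 44*(-1/45))*(⅛) = -58 + (4/17 + 44/45)*(⅛) = -58 + (928/765)*(⅛) = -58 + 116/765 = -44254/765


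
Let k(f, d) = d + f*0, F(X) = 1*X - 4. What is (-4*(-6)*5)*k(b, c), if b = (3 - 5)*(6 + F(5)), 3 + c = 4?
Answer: 120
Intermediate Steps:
c = 1 (c = -3 + 4 = 1)
F(X) = -4 + X (F(X) = X - 4 = -4 + X)
b = -14 (b = (3 - 5)*(6 + (-4 + 5)) = -2*(6 + 1) = -2*7 = -14)
k(f, d) = d (k(f, d) = d + 0 = d)
(-4*(-6)*5)*k(b, c) = (-4*(-6)*5)*1 = (24*5)*1 = 120*1 = 120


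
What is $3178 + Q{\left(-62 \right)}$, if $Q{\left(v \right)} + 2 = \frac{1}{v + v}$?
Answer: $\frac{393823}{124} \approx 3176.0$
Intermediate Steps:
$Q{\left(v \right)} = -2 + \frac{1}{2 v}$ ($Q{\left(v \right)} = -2 + \frac{1}{v + v} = -2 + \frac{1}{2 v}$)
$3178 + Q{\left(-62 \right)} = 3178 - \left(2 - \frac{1}{2 \left(-62\right)}\right) = 3178 + \left(-2 + \frac{1}{2} \left(- \frac{1}{62}\right)\right) = 3178 - \frac{249}{124} = \frac{393823}{124}$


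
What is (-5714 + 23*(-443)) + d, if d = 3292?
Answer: -12611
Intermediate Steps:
(-5714 + 23*(-443)) + d = (-5714 + 23*(-443)) + 3292 = (-5714 - 10189) + 3292 = -15903 + 3292 = -12611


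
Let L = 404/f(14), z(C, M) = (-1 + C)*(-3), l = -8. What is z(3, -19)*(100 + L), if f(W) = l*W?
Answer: -8097/14 ≈ -578.36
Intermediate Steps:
f(W) = -8*W
z(C, M) = 3 - 3*C
L = -101/28 (L = 404/((-8*14)) = 404/(-112) = 404*(-1/112) = -101/28 ≈ -3.6071)
z(3, -19)*(100 + L) = (3 - 3*3)*(100 - 101/28) = (3 - 9)*(2699/28) = -6*2699/28 = -8097/14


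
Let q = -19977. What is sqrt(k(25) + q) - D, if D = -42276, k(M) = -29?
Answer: 42276 + I*sqrt(20006) ≈ 42276.0 + 141.44*I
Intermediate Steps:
sqrt(k(25) + q) - D = sqrt(-29 - 19977) - 1*(-42276) = sqrt(-20006) + 42276 = I*sqrt(20006) + 42276 = 42276 + I*sqrt(20006)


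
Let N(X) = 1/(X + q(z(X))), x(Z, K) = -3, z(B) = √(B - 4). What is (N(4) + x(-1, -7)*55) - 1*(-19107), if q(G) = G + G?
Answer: 75769/4 ≈ 18942.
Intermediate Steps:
z(B) = √(-4 + B)
q(G) = 2*G
N(X) = 1/(X + 2*√(-4 + X))
(N(4) + x(-1, -7)*55) - 1*(-19107) = (1/(4 + 2*√(-4 + 4)) - 3*55) - 1*(-19107) = (1/(4 + 2*√0) - 165) + 19107 = (1/(4 + 2*0) - 165) + 19107 = (1/(4 + 0) - 165) + 19107 = (1/4 - 165) + 19107 = (¼ - 165) + 19107 = -659/4 + 19107 = 75769/4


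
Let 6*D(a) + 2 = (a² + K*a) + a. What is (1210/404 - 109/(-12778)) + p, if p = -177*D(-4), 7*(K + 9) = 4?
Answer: -5811456564/4517023 ≈ -1286.6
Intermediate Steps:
K = -59/7 (K = -9 + (⅐)*4 = -9 + 4/7 = -59/7 ≈ -8.4286)
D(a) = -⅓ - 26*a/21 + a²/6 (D(a) = -⅓ + ((a² - 59*a/7) + a)/6 = -⅓ + (a² - 52*a/7)/6 = -⅓ + (-26*a/21 + a²/6) = -⅓ - 26*a/21 + a²/6)
p = -9027/7 (p = -177*(-⅓ - 26/21*(-4) + (⅙)*(-4)²) = -177*(-⅓ + 104/21 + (⅙)*16) = -177*(-⅓ + 104/21 + 8/3) = -177*51/7 = -9027/7 ≈ -1289.6)
(1210/404 - 109/(-12778)) + p = (1210/404 - 109/(-12778)) - 9027/7 = (1210*(1/404) - 109*(-1/12778)) - 9027/7 = (605/202 + 109/12778) - 9027/7 = 1938177/645289 - 9027/7 = -5811456564/4517023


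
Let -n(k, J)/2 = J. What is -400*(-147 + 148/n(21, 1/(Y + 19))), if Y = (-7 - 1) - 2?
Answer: 325200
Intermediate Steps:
Y = -10 (Y = -8 - 2 = -10)
n(k, J) = -2*J
-400*(-147 + 148/n(21, 1/(Y + 19))) = -400*(-147 + 148/((-2/(-10 + 19)))) = -400*(-147 + 148/((-2/9))) = -400*(-147 + 148/((-2*⅑))) = -400*(-147 + 148/(-2/9)) = -400*(-147 + 148*(-9/2)) = -400*(-147 - 666) = -400*(-813) = 325200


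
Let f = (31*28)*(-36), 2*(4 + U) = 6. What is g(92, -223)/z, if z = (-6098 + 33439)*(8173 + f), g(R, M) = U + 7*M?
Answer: 22/8885825 ≈ 2.4759e-6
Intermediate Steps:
U = -1 (U = -4 + (½)*6 = -4 + 3 = -1)
g(R, M) = -1 + 7*M
f = -31248 (f = 868*(-36) = -31248)
z = -630893575 (z = (-6098 + 33439)*(8173 - 31248) = 27341*(-23075) = -630893575)
g(92, -223)/z = (-1 + 7*(-223))/(-630893575) = (-1 - 1561)*(-1/630893575) = -1562*(-1/630893575) = 22/8885825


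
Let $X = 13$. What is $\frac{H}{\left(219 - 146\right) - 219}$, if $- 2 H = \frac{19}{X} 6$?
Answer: $\frac{57}{1898} \approx 0.030032$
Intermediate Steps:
$H = - \frac{57}{13}$ ($H = - \frac{\frac{19}{13} \cdot 6}{2} = \left(- \frac{1}{2}\right) \frac{114}{13} = - \frac{57}{13} \approx -4.3846$)
$\frac{H}{\left(219 - 146\right) - 219} = - \frac{57}{13 \left(\left(219 - 146\right) - 219\right)} = - \frac{57}{13 \left(73 - 219\right)} = - \frac{57}{13 \left(-146\right)} = \left(- \frac{57}{13}\right) \left(- \frac{1}{146}\right) = \frac{57}{1898}$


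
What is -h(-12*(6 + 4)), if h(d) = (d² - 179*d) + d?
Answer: -35760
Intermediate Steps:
h(d) = d² - 178*d
-h(-12*(6 + 4)) = -(-12*(6 + 4))*(-178 - 12*(6 + 4)) = -(-12*10)*(-178 - 12*10) = -(-120)*(-178 - 120) = -(-120)*(-298) = -1*35760 = -35760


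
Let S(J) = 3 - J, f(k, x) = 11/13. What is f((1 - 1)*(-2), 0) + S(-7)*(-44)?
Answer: -5709/13 ≈ -439.15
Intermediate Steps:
f(k, x) = 11/13 (f(k, x) = 11*(1/13) = 11/13)
f((1 - 1)*(-2), 0) + S(-7)*(-44) = 11/13 + (3 - 1*(-7))*(-44) = 11/13 + (3 + 7)*(-44) = 11/13 + 10*(-44) = 11/13 - 440 = -5709/13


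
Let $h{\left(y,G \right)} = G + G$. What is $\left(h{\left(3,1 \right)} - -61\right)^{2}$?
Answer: $3969$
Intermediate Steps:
$h{\left(y,G \right)} = 2 G$
$\left(h{\left(3,1 \right)} - -61\right)^{2} = \left(2 \cdot 1 - -61\right)^{2} = \left(2 + 61\right)^{2} = 63^{2} = 3969$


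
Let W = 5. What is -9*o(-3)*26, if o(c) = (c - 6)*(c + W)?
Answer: 4212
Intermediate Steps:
o(c) = (-6 + c)*(5 + c) (o(c) = (c - 6)*(c + 5) = (-6 + c)*(5 + c))
-9*o(-3)*26 = -9*(-30 + (-3)² - 1*(-3))*26 = -9*(-30 + 9 + 3)*26 = -9*(-18)*26 = 162*26 = 4212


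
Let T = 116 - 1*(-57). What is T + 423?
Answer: 596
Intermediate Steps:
T = 173 (T = 116 + 57 = 173)
T + 423 = 173 + 423 = 596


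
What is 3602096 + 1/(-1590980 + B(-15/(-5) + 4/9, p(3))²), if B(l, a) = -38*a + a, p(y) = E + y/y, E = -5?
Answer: 5651962383295/1569076 ≈ 3.6021e+6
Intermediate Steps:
p(y) = -4 (p(y) = -5 + y/y = -5 + 1 = -4)
B(l, a) = -37*a
3602096 + 1/(-1590980 + B(-15/(-5) + 4/9, p(3))²) = 3602096 + 1/(-1590980 + (-37*(-4))²) = 3602096 + 1/(-1590980 + 148²) = 3602096 + 1/(-1590980 + 21904) = 3602096 + 1/(-1569076) = 3602096 - 1/1569076 = 5651962383295/1569076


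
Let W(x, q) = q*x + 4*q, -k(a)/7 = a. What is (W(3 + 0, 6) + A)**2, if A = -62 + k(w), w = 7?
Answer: 4761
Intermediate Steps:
k(a) = -7*a
W(x, q) = 4*q + q*x
A = -111 (A = -62 - 7*7 = -62 - 49 = -111)
(W(3 + 0, 6) + A)**2 = (6*(4 + (3 + 0)) - 111)**2 = (6*(4 + 3) - 111)**2 = (6*7 - 111)**2 = (42 - 111)**2 = (-69)**2 = 4761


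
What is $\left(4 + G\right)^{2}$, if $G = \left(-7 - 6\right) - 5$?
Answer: $196$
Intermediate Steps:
$G = -18$ ($G = -13 - 5 = -18$)
$\left(4 + G\right)^{2} = \left(4 - 18\right)^{2} = \left(-14\right)^{2} = 196$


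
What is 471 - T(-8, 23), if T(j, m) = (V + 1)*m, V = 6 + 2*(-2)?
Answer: 402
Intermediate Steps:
V = 2 (V = 6 - 4 = 2)
T(j, m) = 3*m (T(j, m) = (2 + 1)*m = 3*m)
471 - T(-8, 23) = 471 - 3*23 = 471 - 1*69 = 471 - 69 = 402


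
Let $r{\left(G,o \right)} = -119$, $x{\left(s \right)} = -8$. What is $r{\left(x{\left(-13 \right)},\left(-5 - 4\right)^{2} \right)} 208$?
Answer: $-24752$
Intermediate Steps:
$r{\left(x{\left(-13 \right)},\left(-5 - 4\right)^{2} \right)} 208 = \left(-119\right) 208 = -24752$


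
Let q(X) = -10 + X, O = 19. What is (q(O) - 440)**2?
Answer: 185761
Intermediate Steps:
(q(O) - 440)**2 = ((-10 + 19) - 440)**2 = (9 - 440)**2 = (-431)**2 = 185761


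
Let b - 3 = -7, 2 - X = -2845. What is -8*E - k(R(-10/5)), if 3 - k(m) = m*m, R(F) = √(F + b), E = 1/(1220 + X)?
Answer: -36611/4067 ≈ -9.0020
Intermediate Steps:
X = 2847 (X = 2 - 1*(-2845) = 2 + 2845 = 2847)
b = -4 (b = 3 - 7 = -4)
E = 1/4067 (E = 1/(1220 + 2847) = 1/4067 ≈ 0.00024588)
R(F) = √(-4 + F) (R(F) = √(F - 4) = √(-4 + F))
k(m) = 3 - m² (k(m) = 3 - m*m = 3 - m²)
-8*E - k(R(-10/5)) = -8*1/4067 - (3 - (√(-4 - 10/5))²) = -8/4067 - (3 - (√(-4 - 10*⅕))²) = -8/4067 - (3 - (√(-4 - 2))²) = -8/4067 - (3 - (√(-6))²) = -8/4067 - (3 - (I*√6)²) = -8/4067 - (3 - 1*(-6)) = -8/4067 - (3 + 6) = -8/4067 - 1*9 = -8/4067 - 9 = -36611/4067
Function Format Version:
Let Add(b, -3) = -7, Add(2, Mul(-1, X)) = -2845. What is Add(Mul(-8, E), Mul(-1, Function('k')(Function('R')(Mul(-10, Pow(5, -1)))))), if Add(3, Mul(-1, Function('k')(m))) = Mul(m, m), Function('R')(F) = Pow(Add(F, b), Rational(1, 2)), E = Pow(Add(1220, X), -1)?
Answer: Rational(-36611, 4067) ≈ -9.0020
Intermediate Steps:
X = 2847 (X = Add(2, Mul(-1, -2845)) = Add(2, 2845) = 2847)
b = -4 (b = Add(3, -7) = -4)
E = Rational(1, 4067) (E = Pow(Add(1220, 2847), -1) = Pow(4067, -1) = Rational(1, 4067) ≈ 0.00024588)
Function('R')(F) = Pow(Add(-4, F), Rational(1, 2)) (Function('R')(F) = Pow(Add(F, -4), Rational(1, 2)) = Pow(Add(-4, F), Rational(1, 2)))
Function('k')(m) = Add(3, Mul(-1, Pow(m, 2))) (Function('k')(m) = Add(3, Mul(-1, Mul(m, m))) = Add(3, Mul(-1, Pow(m, 2))))
Add(Mul(-8, E), Mul(-1, Function('k')(Function('R')(Mul(-10, Pow(5, -1)))))) = Add(Mul(-8, Rational(1, 4067)), Mul(-1, Add(3, Mul(-1, Pow(Pow(Add(-4, Mul(-10, Pow(5, -1))), Rational(1, 2)), 2))))) = Add(Rational(-8, 4067), Mul(-1, Add(3, Mul(-1, Pow(Pow(Add(-4, Mul(-10, Rational(1, 5))), Rational(1, 2)), 2))))) = Add(Rational(-8, 4067), Mul(-1, Add(3, Mul(-1, Pow(Pow(Add(-4, -2), Rational(1, 2)), 2))))) = Add(Rational(-8, 4067), Mul(-1, Add(3, Mul(-1, Pow(Pow(-6, Rational(1, 2)), 2))))) = Add(Rational(-8, 4067), Mul(-1, Add(3, Mul(-1, Pow(Mul(I, Pow(6, Rational(1, 2))), 2))))) = Add(Rational(-8, 4067), Mul(-1, Add(3, Mul(-1, -6)))) = Add(Rational(-8, 4067), Mul(-1, Add(3, 6))) = Add(Rational(-8, 4067), Mul(-1, 9)) = Add(Rational(-8, 4067), -9) = Rational(-36611, 4067)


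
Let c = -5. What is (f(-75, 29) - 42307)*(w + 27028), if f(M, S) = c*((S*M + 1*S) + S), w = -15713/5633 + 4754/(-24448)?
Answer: -29515464260949603/34428896 ≈ -8.5729e+8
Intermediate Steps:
w = -205465353/68857792 (w = -15713*1/5633 + 4754*(-1/24448) = -15713/5633 - 2377/12224 = -205465353/68857792 ≈ -2.9839)
f(M, S) = -10*S - 5*M*S (f(M, S) = -5*((S*M + 1*S) + S) = -5*((M*S + S) + S) = -5*((S + M*S) + S) = -5*(2*S + M*S) = -10*S - 5*M*S)
(f(-75, 29) - 42307)*(w + 27028) = (-5*29*(2 - 75) - 42307)*(-205465353/68857792 + 27028) = (-5*29*(-73) - 42307)*(1860882936823/68857792) = (10585 - 42307)*(1860882936823/68857792) = -31722*1860882936823/68857792 = -29515464260949603/34428896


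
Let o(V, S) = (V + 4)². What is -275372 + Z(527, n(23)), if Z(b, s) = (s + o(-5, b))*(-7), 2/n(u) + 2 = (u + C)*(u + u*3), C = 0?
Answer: -41582230/151 ≈ -2.7538e+5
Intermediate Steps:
o(V, S) = (4 + V)²
n(u) = 2/(-2 + 4*u²) (n(u) = 2/(-2 + (u + 0)*(u + u*3)) = 2/(-2 + u*(u + 3*u)) = 2/(-2 + u*(4*u)) = 2/(-2 + 4*u²))
Z(b, s) = -7 - 7*s (Z(b, s) = (s + (4 - 5)²)*(-7) = (s + (-1)²)*(-7) = (s + 1)*(-7) = (1 + s)*(-7) = -7 - 7*s)
-275372 + Z(527, n(23)) = -275372 + (-7 - 7/(-1 + 2*23²)) = -275372 + (-7 - 7/(-1 + 2*529)) = -275372 + (-7 - 7/(-1 + 1058)) = -275372 + (-7 - 7/1057) = -275372 + (-7 - 7*1/1057) = -275372 + (-7 - 1/151) = -275372 - 1058/151 = -41582230/151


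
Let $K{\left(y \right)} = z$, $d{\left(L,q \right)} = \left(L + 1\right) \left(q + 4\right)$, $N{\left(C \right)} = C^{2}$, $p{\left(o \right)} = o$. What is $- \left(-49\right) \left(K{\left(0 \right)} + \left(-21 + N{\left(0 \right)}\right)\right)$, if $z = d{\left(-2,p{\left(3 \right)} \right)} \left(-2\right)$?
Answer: $-343$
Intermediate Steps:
$d{\left(L,q \right)} = \left(1 + L\right) \left(4 + q\right)$
$z = 14$ ($z = \left(4 + 3 + 4 \left(-2\right) - 6\right) \left(-2\right) = \left(4 + 3 - 8 - 6\right) \left(-2\right) = \left(-7\right) \left(-2\right) = 14$)
$K{\left(y \right)} = 14$
$- \left(-49\right) \left(K{\left(0 \right)} + \left(-21 + N{\left(0 \right)}\right)\right) = - \left(-49\right) \left(14 - \left(21 - 0^{2}\right)\right) = - \left(-49\right) \left(14 + \left(-21 + 0\right)\right) = - \left(-49\right) \left(14 - 21\right) = - \left(-49\right) \left(-7\right) = \left(-1\right) 343 = -343$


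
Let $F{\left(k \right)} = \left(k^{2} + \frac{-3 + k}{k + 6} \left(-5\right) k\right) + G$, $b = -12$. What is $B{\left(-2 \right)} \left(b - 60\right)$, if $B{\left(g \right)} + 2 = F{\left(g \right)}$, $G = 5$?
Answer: $396$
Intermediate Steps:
$F{\left(k \right)} = 5 + k^{2} - \frac{5 k \left(-3 + k\right)}{6 + k}$ ($F{\left(k \right)} = \left(k^{2} + \frac{-3 + k}{k + 6} \left(-5\right) k\right) + 5 = \left(k^{2} + \frac{-3 + k}{6 + k} \left(-5\right) k\right) + 5 = \left(k^{2} + - \frac{5 \left(-3 + k\right)}{6 + k} k\right) + 5 = \left(k^{2} - \frac{5 k \left(-3 + k\right)}{6 + k}\right) + 5 = 5 + k^{2} - \frac{5 k \left(-3 + k\right)}{6 + k}$)
$B{\left(g \right)} = -2 + \frac{30 + g^{2} + g^{3} + 20 g}{6 + g}$
$B{\left(-2 \right)} \left(b - 60\right) = \frac{18 + \left(-2\right)^{2} + \left(-2\right)^{3} + 18 \left(-2\right)}{6 - 2} \left(-12 - 60\right) = \frac{18 + 4 - 8 - 36}{4} \left(-72\right) = \frac{1}{4} \left(-22\right) \left(-72\right) = \left(- \frac{11}{2}\right) \left(-72\right) = 396$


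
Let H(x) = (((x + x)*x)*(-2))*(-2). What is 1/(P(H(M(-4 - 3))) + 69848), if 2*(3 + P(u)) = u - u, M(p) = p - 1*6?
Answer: 1/69845 ≈ 1.4317e-5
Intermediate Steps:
M(p) = -6 + p (M(p) = p - 6 = -6 + p)
H(x) = 8*x**2 (H(x) = (((2*x)*x)*(-2))*(-2) = ((2*x**2)*(-2))*(-2) = -4*x**2*(-2) = 8*x**2)
P(u) = -3 (P(u) = -3 + (u - u)/2 = -3 + (1/2)*0 = -3 + 0 = -3)
1/(P(H(M(-4 - 3))) + 69848) = 1/(-3 + 69848) = 1/69845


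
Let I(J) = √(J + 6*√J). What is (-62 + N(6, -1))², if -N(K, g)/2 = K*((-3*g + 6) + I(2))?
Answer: 4*(85 + 6*√2*√(1 + 3*√2))² ≈ 43621.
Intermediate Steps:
N(K, g) = -2*K*(6 + √(2 + 6*√2) - 3*g) (N(K, g) = -2*K*((-3*g + 6) + √(2 + 6*√2)) = -2*K*((6 - 3*g) + √(2 + 6*√2)) = -2*K*(6 + √(2 + 6*√2) - 3*g))
(-62 + N(6, -1))² = (-62 + 2*6*(-6 - √(2 + 6*√2) + 3*(-1)))² = (-62 + 2*6*(-6 - √(2 + 6*√2) - 3))² = (-62 + 2*6*(-9 - √(2 + 6*√2)))² = (-62 + (-108 - 12*√(2 + 6*√2)))² = (-170 - 12*√(2 + 6*√2))²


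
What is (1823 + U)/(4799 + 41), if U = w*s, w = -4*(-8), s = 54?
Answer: 3551/4840 ≈ 0.73368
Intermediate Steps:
w = 32
U = 1728 (U = 32*54 = 1728)
(1823 + U)/(4799 + 41) = (1823 + 1728)/(4799 + 41) = 3551/4840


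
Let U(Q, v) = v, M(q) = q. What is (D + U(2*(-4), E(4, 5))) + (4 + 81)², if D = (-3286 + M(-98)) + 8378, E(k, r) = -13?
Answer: 12206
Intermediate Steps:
D = 4994 (D = (-3286 - 98) + 8378 = -3384 + 8378 = 4994)
(D + U(2*(-4), E(4, 5))) + (4 + 81)² = (4994 - 13) + (4 + 81)² = 4981 + 85² = 4981 + 7225 = 12206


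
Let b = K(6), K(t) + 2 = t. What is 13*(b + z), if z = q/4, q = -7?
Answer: 117/4 ≈ 29.250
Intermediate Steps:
K(t) = -2 + t
z = -7/4 ≈ -1.7500
b = 4 (b = -2 + 6 = 4)
13*(b + z) = 13*(4 - 7/4) = 13*(9/4) = 117/4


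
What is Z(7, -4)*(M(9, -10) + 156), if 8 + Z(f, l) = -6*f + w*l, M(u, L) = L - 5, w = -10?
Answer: -1410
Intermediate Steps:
M(u, L) = -5 + L
Z(f, l) = -8 - 10*l - 6*f (Z(f, l) = -8 + (-6*f - 10*l) = -8 + (-10*l - 6*f) = -8 - 10*l - 6*f)
Z(7, -4)*(M(9, -10) + 156) = (-8 - 10*(-4) - 6*7)*((-5 - 10) + 156) = (-8 + 40 - 42)*(-15 + 156) = -10*141 = -1410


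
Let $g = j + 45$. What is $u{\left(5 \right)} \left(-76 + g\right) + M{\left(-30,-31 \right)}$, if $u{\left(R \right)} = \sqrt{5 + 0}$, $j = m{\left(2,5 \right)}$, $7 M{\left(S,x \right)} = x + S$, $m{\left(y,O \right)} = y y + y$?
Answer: $- \frac{61}{7} - 25 \sqrt{5} \approx -64.616$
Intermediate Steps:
$m{\left(y,O \right)} = y + y^{2}$ ($m{\left(y,O \right)} = y^{2} + y = y + y^{2}$)
$M{\left(S,x \right)} = \frac{S}{7} + \frac{x}{7}$ ($M{\left(S,x \right)} = \frac{x + S}{7} = \frac{S + x}{7} = \frac{S}{7} + \frac{x}{7}$)
$j = 6$ ($j = 2 \left(1 + 2\right) = 2 \cdot 3 = 6$)
$u{\left(R \right)} = \sqrt{5}$
$g = 51$ ($g = 6 + 45 = 51$)
$u{\left(5 \right)} \left(-76 + g\right) + M{\left(-30,-31 \right)} = \sqrt{5} \left(-76 + 51\right) + \left(\frac{1}{7} \left(-30\right) + \frac{1}{7} \left(-31\right)\right) = \sqrt{5} \left(-25\right) - \frac{61}{7} = - 25 \sqrt{5} - \frac{61}{7} = - \frac{61}{7} - 25 \sqrt{5}$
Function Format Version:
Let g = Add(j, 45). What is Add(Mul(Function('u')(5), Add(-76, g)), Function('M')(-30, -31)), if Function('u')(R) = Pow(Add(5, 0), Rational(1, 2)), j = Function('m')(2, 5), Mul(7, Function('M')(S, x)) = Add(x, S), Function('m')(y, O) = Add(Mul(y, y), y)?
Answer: Add(Rational(-61, 7), Mul(-25, Pow(5, Rational(1, 2)))) ≈ -64.616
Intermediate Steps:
Function('m')(y, O) = Add(y, Pow(y, 2)) (Function('m')(y, O) = Add(Pow(y, 2), y) = Add(y, Pow(y, 2)))
Function('M')(S, x) = Add(Mul(Rational(1, 7), S), Mul(Rational(1, 7), x)) (Function('M')(S, x) = Mul(Rational(1, 7), Add(x, S)) = Mul(Rational(1, 7), Add(S, x)) = Add(Mul(Rational(1, 7), S), Mul(Rational(1, 7), x)))
j = 6 (j = Mul(2, Add(1, 2)) = Mul(2, 3) = 6)
Function('u')(R) = Pow(5, Rational(1, 2))
g = 51 (g = Add(6, 45) = 51)
Add(Mul(Function('u')(5), Add(-76, g)), Function('M')(-30, -31)) = Add(Mul(Pow(5, Rational(1, 2)), Add(-76, 51)), Add(Mul(Rational(1, 7), -30), Mul(Rational(1, 7), -31))) = Add(Mul(Pow(5, Rational(1, 2)), -25), Add(Rational(-30, 7), Rational(-31, 7))) = Add(Mul(-25, Pow(5, Rational(1, 2))), Rational(-61, 7)) = Add(Rational(-61, 7), Mul(-25, Pow(5, Rational(1, 2))))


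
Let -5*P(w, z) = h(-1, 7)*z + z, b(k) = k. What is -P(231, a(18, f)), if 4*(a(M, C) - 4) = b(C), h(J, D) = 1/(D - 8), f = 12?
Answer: 0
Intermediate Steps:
h(J, D) = 1/(-8 + D)
a(M, C) = 4 + C/4
P(w, z) = 0 (P(w, z) = -(z/(-8 + 7) + z)/5 = -(z/(-1) + z)/5 = -(-z + z)/5 = -1/5*0 = 0)
-P(231, a(18, f)) = -1*0 = 0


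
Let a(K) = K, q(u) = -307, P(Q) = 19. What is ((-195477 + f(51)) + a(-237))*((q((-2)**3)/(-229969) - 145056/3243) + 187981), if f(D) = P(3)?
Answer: -9142928613291454160/248596489 ≈ -3.6778e+10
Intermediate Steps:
f(D) = 19
((-195477 + f(51)) + a(-237))*((q((-2)**3)/(-229969) - 145056/3243) + 187981) = ((-195477 + 19) - 237)*((-307/(-229969) - 145056/3243) + 187981) = (-195458 - 237)*((-307*(-1/229969) - 145056*1/3243) + 187981) = -195695*((307/229969 - 48352/1081) + 187981) = -195695*(-11119129221/248596489 + 187981) = -195695*46720297469488/248596489 = -9142928613291454160/248596489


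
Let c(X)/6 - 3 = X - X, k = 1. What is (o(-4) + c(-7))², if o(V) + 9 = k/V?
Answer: 1225/16 ≈ 76.563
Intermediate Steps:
c(X) = 18 (c(X) = 18 + 6*(X - X) = 18 + 6*0 = 18 + 0 = 18)
o(V) = -9 + 1/V
(o(-4) + c(-7))² = ((-9 + 1/(-4)) + 18)² = ((-9 - ¼) + 18)² = (-37/4 + 18)² = (35/4)² = 1225/16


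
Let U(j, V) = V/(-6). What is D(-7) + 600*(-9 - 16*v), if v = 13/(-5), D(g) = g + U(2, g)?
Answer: 117325/6 ≈ 19554.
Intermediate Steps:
U(j, V) = -V/6 (U(j, V) = V*(-1/6) = -V/6)
D(g) = 5*g/6 (D(g) = g - g/6 = 5*g/6)
v = -13/5 (v = 13*(-1/5) = -13/5 ≈ -2.6000)
D(-7) + 600*(-9 - 16*v) = (5/6)*(-7) + 600*(-9 - 16*(-13/5)) = -35/6 + 600*(-9 + 208/5) = -35/6 + 600*(163/5) = -35/6 + 19560 = 117325/6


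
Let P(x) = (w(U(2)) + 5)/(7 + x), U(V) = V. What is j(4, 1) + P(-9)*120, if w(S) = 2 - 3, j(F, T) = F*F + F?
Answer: -220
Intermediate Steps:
j(F, T) = F + F**2 (j(F, T) = F**2 + F = F + F**2)
w(S) = -1
P(x) = 4/(7 + x) (P(x) = (-1 + 5)/(7 + x) = 4/(7 + x))
j(4, 1) + P(-9)*120 = 4*(1 + 4) + (4/(7 - 9))*120 = 4*5 + (4/(-2))*120 = 20 + (4*(-1/2))*120 = 20 - 2*120 = 20 - 240 = -220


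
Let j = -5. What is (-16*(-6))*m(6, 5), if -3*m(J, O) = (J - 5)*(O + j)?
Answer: 0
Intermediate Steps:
m(J, O) = -(-5 + J)*(-5 + O)/3 (m(J, O) = -(J - 5)*(O - 5)/3 = -(-5 + J)*(-5 + O)/3)
(-16*(-6))*m(6, 5) = (-16*(-6))*(-25/3 + (5/3)*6 + (5/3)*5 - ⅓*6*5) = 96*(-25/3 + 10 + 25/3 - 10) = 96*0 = 0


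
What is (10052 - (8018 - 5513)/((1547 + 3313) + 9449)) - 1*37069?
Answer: -386588758/14309 ≈ -27017.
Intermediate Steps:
(10052 - (8018 - 5513)/((1547 + 3313) + 9449)) - 1*37069 = (10052 - 2505/(4860 + 9449)) - 37069 = (10052 - 2505/14309) - 37069 = 143831563/14309 - 37069 = -386588758/14309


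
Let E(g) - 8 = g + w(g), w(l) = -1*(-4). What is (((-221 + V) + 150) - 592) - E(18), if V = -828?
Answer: -1521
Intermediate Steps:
w(l) = 4
E(g) = 12 + g (E(g) = 8 + (g + 4) = 8 + (4 + g) = 12 + g)
(((-221 + V) + 150) - 592) - E(18) = (((-221 - 828) + 150) - 592) - (12 + 18) = ((-1049 + 150) - 592) - 1*30 = (-899 - 592) - 30 = -1491 - 30 = -1521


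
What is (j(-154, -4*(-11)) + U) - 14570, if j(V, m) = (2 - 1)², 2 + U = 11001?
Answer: -3570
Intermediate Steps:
U = 10999 (U = -2 + 11001 = 10999)
j(V, m) = 1 (j(V, m) = 1² = 1)
(j(-154, -4*(-11)) + U) - 14570 = (1 + 10999) - 14570 = 11000 - 14570 = -3570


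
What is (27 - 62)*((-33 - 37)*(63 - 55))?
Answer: 19600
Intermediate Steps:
(27 - 62)*((-33 - 37)*(63 - 55)) = -(-2450)*8 = -35*(-560) = 19600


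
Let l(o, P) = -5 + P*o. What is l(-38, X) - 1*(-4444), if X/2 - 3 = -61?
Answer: 8847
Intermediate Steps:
X = -116 (X = 6 + 2*(-61) = 6 - 122 = -116)
l(-38, X) - 1*(-4444) = (-5 - 116*(-38)) - 1*(-4444) = (-5 + 4408) + 4444 = 4403 + 4444 = 8847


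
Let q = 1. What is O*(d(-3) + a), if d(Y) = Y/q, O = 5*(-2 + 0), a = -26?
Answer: 290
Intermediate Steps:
O = -10 (O = 5*(-2) = -10)
d(Y) = Y (d(Y) = Y/1 = Y*1 = Y)
O*(d(-3) + a) = -10*(-3 - 26) = -10*(-29) = 290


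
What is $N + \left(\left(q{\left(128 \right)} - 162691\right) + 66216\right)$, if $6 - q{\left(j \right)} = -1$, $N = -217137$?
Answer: $-313605$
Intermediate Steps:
$q{\left(j \right)} = 7$ ($q{\left(j \right)} = 6 - -1 = 6 + 1 = 7$)
$N + \left(\left(q{\left(128 \right)} - 162691\right) + 66216\right) = -217137 + \left(\left(7 - 162691\right) + 66216\right) = -217137 + \left(-162684 + 66216\right) = -217137 - 96468 = -313605$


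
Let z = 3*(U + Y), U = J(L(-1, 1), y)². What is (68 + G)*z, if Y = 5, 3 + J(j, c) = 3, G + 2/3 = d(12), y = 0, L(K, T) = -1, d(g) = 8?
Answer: 1130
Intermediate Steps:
G = 22/3 (G = -⅔ + 8 = 22/3 ≈ 7.3333)
J(j, c) = 0 (J(j, c) = -3 + 3 = 0)
U = 0 (U = 0² = 0)
z = 15 (z = 3*(0 + 5) = 3*5 = 15)
(68 + G)*z = (68 + 22/3)*15 = (226/3)*15 = 1130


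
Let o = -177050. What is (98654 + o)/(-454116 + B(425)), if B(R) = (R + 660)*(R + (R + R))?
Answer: -26132/309753 ≈ -0.084364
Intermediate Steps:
B(R) = 3*R*(660 + R) (B(R) = (660 + R)*(R + 2*R) = (660 + R)*(3*R) = 3*R*(660 + R))
(98654 + o)/(-454116 + B(425)) = (98654 - 177050)/(-454116 + 3*425*(660 + 425)) = -78396/(-454116 + 3*425*1085) = -78396/(-454116 + 1383375) = -78396/929259 = -78396*1/929259 = -26132/309753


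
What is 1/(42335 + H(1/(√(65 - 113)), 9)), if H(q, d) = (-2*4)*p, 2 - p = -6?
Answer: 1/42271 ≈ 2.3657e-5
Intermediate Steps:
p = 8 (p = 2 - 1*(-6) = 2 + 6 = 8)
H(q, d) = -64 (H(q, d) = -2*4*8 = -8*8 = -64)
1/(42335 + H(1/(√(65 - 113)), 9)) = 1/(42335 - 64) = 1/42271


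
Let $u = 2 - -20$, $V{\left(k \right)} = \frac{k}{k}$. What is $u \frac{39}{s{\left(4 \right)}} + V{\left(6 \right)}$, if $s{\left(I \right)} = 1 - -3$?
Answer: $\frac{431}{2} \approx 215.5$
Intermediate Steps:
$s{\left(I \right)} = 4$ ($s{\left(I \right)} = 1 + 3 = 4$)
$V{\left(k \right)} = 1$
$u = 22$ ($u = 2 + 20 = 22$)
$u \frac{39}{s{\left(4 \right)}} + V{\left(6 \right)} = 22 \cdot \frac{39}{4} + 1 = \frac{429}{2} + 1 = \frac{431}{2}$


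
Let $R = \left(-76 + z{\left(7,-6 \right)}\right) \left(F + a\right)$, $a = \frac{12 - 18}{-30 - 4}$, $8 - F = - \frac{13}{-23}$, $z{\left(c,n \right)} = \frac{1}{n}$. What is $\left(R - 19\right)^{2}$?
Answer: $\frac{54803278201}{152881} \approx 3.5847 \cdot 10^{5}$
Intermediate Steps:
$F = \frac{171}{23}$ ($F = 8 - - \frac{13}{-23} = 8 - \left(-13\right) \left(- \frac{1}{23}\right) = 8 - \frac{13}{23} = \frac{171}{23} \approx 7.4348$)
$a = \frac{3}{17}$ ($a = - \frac{6}{-34} = \left(-6\right) \left(- \frac{1}{34}\right) = \frac{3}{17} \approx 0.17647$)
$R = - \frac{226672}{391}$ ($R = \left(-76 + \frac{1}{-6}\right) \left(\frac{171}{23} + \frac{3}{17}\right) = \left(-76 - \frac{1}{6}\right) \frac{2976}{391} = \left(- \frac{457}{6}\right) \frac{2976}{391} = - \frac{226672}{391} \approx -579.72$)
$\left(R - 19\right)^{2} = \left(- \frac{226672}{391} - 19\right)^{2} = \left(- \frac{234101}{391}\right)^{2} = \frac{54803278201}{152881}$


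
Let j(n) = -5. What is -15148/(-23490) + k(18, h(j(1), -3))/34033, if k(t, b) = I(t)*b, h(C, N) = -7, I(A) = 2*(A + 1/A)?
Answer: 254797067/399717585 ≈ 0.63744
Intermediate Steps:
I(A) = 2*A + 2/A (I(A) = 2*(A + 1/A) = 2*A + 2/A)
k(t, b) = b*(2*t + 2/t) (k(t, b) = (2*t + 2/t)*b = b*(2*t + 2/t))
-15148/(-23490) + k(18, h(j(1), -3))/34033 = -15148/(-23490) + (2*(-7)*(1 + 18²)/18)/34033 = -15148*(-1/23490) + (2*(-7)*(1/18)*(1 + 324))*(1/34033) = 7574/11745 + (2*(-7)*(1/18)*325)*(1/34033) = 7574/11745 - 2275/9*1/34033 = 7574/11745 - 2275/306297 = 254797067/399717585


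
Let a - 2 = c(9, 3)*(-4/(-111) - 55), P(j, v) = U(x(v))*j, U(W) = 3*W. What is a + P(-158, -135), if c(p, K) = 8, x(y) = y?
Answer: 7054304/111 ≈ 63552.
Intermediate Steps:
P(j, v) = 3*j*v (P(j, v) = (3*v)*j = 3*j*v)
a = -48586/111 (a = 2 + 8*(-4/(-111) - 55) = 2 + 8*(-4*(-1/111) - 55) = 2 + 8*(4/111 - 55) = 2 + 8*(-6101/111) = 2 - 48808/111 = -48586/111 ≈ -437.71)
a + P(-158, -135) = -48586/111 + 3*(-158)*(-135) = -48586/111 + 63990 = 7054304/111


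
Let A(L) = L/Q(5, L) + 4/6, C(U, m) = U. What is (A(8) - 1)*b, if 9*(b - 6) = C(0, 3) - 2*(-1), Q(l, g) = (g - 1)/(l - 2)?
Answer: 520/27 ≈ 19.259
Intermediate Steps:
Q(l, g) = (-1 + g)/(-2 + l)
b = 56/9 (b = 6 + (0 - 2*(-1))/9 = 6 + (0 + 2)/9 = 6 + (1/9)*2 = 6 + 2/9 = 56/9 ≈ 6.2222)
A(L) = 2/3 + L/(-1/3 + L/3) (A(L) = L/(((-1 + L)/(-2 + 5))) + 4/6 = L/(((-1 + L)/3)) + 4*(1/6) = L/(((-1 + L)/3)) + 2/3 = L/(-1/3 + L/3) + 2/3 = 2/3 + L/(-1/3 + L/3))
(A(8) - 1)*b = ((-2 + 11*8)/(3*(-1 + 8)) - 1)*(56/9) = ((1/3)*(-2 + 88)/7 - 1)*(56/9) = ((1/3)*(1/7)*86 - 1)*(56/9) = (86/21 - 1)*(56/9) = (65/21)*(56/9) = 520/27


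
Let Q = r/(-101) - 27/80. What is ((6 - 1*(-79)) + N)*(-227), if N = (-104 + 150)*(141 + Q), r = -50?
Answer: -6032779013/4040 ≈ -1.4933e+6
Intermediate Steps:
Q = 1273/8080 (Q = -50/(-101) - 27/80 = -50*(-1/101) - 27*1/80 = 50/101 - 27/80 = 1273/8080 ≈ 0.15755)
N = 26232719/4040 (N = (-104 + 150)*(141 + 1273/8080) = 46*(1140553/8080) = 26232719/4040 ≈ 6493.3)
((6 - 1*(-79)) + N)*(-227) = ((6 - 1*(-79)) + 26232719/4040)*(-227) = ((6 + 79) + 26232719/4040)*(-227) = (85 + 26232719/4040)*(-227) = (26576119/4040)*(-227) = -6032779013/4040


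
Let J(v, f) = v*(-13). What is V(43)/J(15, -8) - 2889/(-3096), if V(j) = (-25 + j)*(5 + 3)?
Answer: 4353/22360 ≈ 0.19468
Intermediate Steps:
J(v, f) = -13*v
V(j) = -200 + 8*j (V(j) = (-25 + j)*8 = -200 + 8*j)
V(43)/J(15, -8) - 2889/(-3096) = (-200 + 8*43)/((-13*15)) - 2889/(-3096) = (-200 + 344)/(-195) - 2889*(-1/3096) = 144*(-1/195) + 321/344 = -48/65 + 321/344 = 4353/22360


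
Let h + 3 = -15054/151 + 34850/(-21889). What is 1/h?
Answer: -3305239/344695073 ≈ -0.0095889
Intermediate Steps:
h = -344695073/3305239 (h = -3 + (-15054/151 + 34850/(-21889)) = -3 + (-15054*1/151 + 34850*(-1/21889)) = -3 + (-15054/151 - 34850/21889) = -3 - 334779356/3305239 = -344695073/3305239 ≈ -104.29)
1/h = 1/(-344695073/3305239) = -3305239/344695073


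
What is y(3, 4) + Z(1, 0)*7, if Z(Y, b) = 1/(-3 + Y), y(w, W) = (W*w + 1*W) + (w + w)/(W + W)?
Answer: 53/4 ≈ 13.250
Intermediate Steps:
y(w, W) = W + W*w + w/W (y(w, W) = (W*w + W) + (2*w)/((2*W)) = (W + W*w) + (2*w)*(1/(2*W)) = (W + W*w) + w/W = W + W*w + w/W)
y(3, 4) + Z(1, 0)*7 = (4 + 4*3 + 3/4) + 7/(-3 + 1) = (4 + 12 + 3*(¼)) + 7/(-2) = (4 + 12 + ¾) - ½*7 = 67/4 - 7/2 = 53/4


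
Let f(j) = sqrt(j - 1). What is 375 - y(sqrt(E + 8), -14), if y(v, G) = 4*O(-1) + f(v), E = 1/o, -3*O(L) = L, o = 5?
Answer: 1121/3 - sqrt(-25 + 5*sqrt(205))/5 ≈ 372.30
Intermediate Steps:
f(j) = sqrt(-1 + j)
O(L) = -L/3
E = 1/5 ≈ 0.20000
y(v, G) = 4/3 + sqrt(-1 + v) (y(v, G) = 4*(-1/3*(-1)) + sqrt(-1 + v) = 4*(1/3) + sqrt(-1 + v) = 4/3 + sqrt(-1 + v))
375 - y(sqrt(E + 8), -14) = 375 - (4/3 + sqrt(-1 + sqrt(1/5 + 8))) = 375 - (4/3 + sqrt(-1 + sqrt(41/5))) = 375 - (4/3 + sqrt(-1 + sqrt(205)/5)) = 375 + (-4/3 - sqrt(-1 + sqrt(205)/5)) = 1121/3 - sqrt(-1 + sqrt(205)/5)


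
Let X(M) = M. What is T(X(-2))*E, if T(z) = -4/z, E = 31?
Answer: 62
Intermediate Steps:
T(X(-2))*E = -4/(-2)*31 = -4*(-½)*31 = 2*31 = 62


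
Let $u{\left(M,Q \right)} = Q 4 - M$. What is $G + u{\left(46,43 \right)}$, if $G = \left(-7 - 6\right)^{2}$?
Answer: $295$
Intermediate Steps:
$G = 169$ ($G = \left(-13\right)^{2} = 169$)
$u{\left(M,Q \right)} = - M + 4 Q$ ($u{\left(M,Q \right)} = 4 Q - M = - M + 4 Q$)
$G + u{\left(46,43 \right)} = 169 + \left(\left(-1\right) 46 + 4 \cdot 43\right) = 169 + \left(-46 + 172\right) = 169 + 126 = 295$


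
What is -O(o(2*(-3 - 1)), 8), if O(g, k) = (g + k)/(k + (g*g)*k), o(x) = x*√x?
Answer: 1/511 - 2*I*√2/511 ≈ 0.0019569 - 0.0055351*I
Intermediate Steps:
o(x) = x^(3/2)
O(g, k) = (g + k)/(k + k*g²) (O(g, k) = (g + k)/(k + g²*k) = (g + k)/(k + k*g²))
-O(o(2*(-3 - 1)), 8) = -((2*(-3 - 1))^(3/2) + 8)/(8*(1 + ((2*(-3 - 1))^(3/2))²)) = -((2*(-4))^(3/2) + 8)/(8*(1 + ((2*(-4))^(3/2))²)) = -((-8)^(3/2) + 8)/(8*(1 + ((-8)^(3/2))²)) = -(-16*I*√2 + 8)/(8*(1 + (-16*I*√2)²)) = -(8 - 16*I*√2)/(8*(1 - 512)) = -(8 - 16*I*√2)/(8*(-511)) = -(-1)*(8 - 16*I*√2)/(8*511) = -(-1/511 + 2*I*√2/511) = 1/511 - 2*I*√2/511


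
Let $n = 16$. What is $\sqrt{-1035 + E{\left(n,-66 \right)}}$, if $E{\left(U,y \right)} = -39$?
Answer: $i \sqrt{1074} \approx 32.772 i$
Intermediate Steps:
$\sqrt{-1035 + E{\left(n,-66 \right)}} = \sqrt{-1035 - 39} = \sqrt{-1074} = i \sqrt{1074}$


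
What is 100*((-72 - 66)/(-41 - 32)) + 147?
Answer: 24531/73 ≈ 336.04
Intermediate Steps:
100*((-72 - 66)/(-41 - 32)) + 147 = 100*(-138/(-73)) + 147 = 100*(-138*(-1/73)) + 147 = 100*(138/73) + 147 = 13800/73 + 147 = 24531/73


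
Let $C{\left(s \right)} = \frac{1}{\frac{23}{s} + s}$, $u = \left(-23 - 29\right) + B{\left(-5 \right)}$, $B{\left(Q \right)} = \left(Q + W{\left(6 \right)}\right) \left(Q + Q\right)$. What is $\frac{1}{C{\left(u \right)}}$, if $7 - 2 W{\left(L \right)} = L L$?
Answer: $\frac{20472}{143} \approx 143.16$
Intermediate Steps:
$W{\left(L \right)} = \frac{7}{2} - \frac{L^{2}}{2}$ ($W{\left(L \right)} = \frac{7}{2} - \frac{L L}{2} = \frac{7}{2} - \frac{L^{2}}{2}$)
$B{\left(Q \right)} = 2 Q \left(- \frac{29}{2} + Q\right)$ ($B{\left(Q \right)} = \left(Q + \left(\frac{7}{2} - \frac{6^{2}}{2}\right)\right) \left(Q + Q\right) = \left(Q + \left(\frac{7}{2} - 18\right)\right) 2 Q = \left(Q - \frac{29}{2}\right) 2 Q = \left(- \frac{29}{2} + Q\right) 2 Q = 2 Q \left(- \frac{29}{2} + Q\right)$)
$u = 143$ ($u = \left(-23 - 29\right) - 5 \left(-29 + 2 \left(-5\right)\right) = -52 - 5 \left(-29 - 10\right) = -52 - -195 = -52 + 195 = 143$)
$C{\left(s \right)} = \frac{1}{s + \frac{23}{s}}$
$\frac{1}{C{\left(u \right)}} = \frac{1}{143 \frac{1}{23 + 143^{2}}} = \frac{1}{143 \frac{1}{23 + 20449}} = \frac{1}{143 \cdot \frac{1}{20472}} = \frac{1}{\frac{143}{20472}} = \frac{20472}{143}$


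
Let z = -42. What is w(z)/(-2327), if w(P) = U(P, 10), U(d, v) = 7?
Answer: -7/2327 ≈ -0.0030082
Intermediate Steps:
w(P) = 7
w(z)/(-2327) = 7/(-2327) = 7*(-1/2327) = -7/2327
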